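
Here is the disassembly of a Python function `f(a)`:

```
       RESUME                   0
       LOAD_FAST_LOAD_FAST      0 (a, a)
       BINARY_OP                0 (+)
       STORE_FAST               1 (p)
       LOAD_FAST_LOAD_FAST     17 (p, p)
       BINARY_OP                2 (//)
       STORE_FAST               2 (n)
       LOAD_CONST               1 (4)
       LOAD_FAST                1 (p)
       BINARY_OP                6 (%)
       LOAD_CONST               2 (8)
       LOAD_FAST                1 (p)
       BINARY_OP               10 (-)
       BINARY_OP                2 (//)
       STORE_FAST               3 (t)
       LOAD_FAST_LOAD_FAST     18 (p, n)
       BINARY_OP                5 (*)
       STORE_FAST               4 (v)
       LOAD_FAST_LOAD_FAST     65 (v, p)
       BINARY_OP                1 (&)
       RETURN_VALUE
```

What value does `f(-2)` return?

-4

LOAD_FAST_LOAD_FAST a,a → push -2,-2. Stack: [-2, -2]
BINARY_OP + → -2 + -2 = -4. Stack: [-4]
STORE_FAST p → p=-4. Stack: []
LOAD_FAST_LOAD_FAST p,p → push -4,-4. Stack: [-4, -4]
BINARY_OP // → -4 // -4 = 1. Stack: [1]
STORE_FAST n → n=1. Stack: []
LOAD_CONST → push 4. Stack: [4]
LOAD_FAST p → push -4. Stack: [4, -4]
BINARY_OP % → 4 % -4 = 0. Stack: [0]
LOAD_CONST → push 8. Stack: [0, 8]
LOAD_FAST p → push -4. Stack: [0, 8, -4]
BINARY_OP - → 8 - -4 = 12. Stack: [0, 12]
BINARY_OP // → 0 // 12 = 0. Stack: [0]
STORE_FAST t → t=0. Stack: []
LOAD_FAST_LOAD_FAST p,n → push -4,1. Stack: [-4, 1]
BINARY_OP * → -4 * 1 = -4. Stack: [-4]
STORE_FAST v → v=-4. Stack: []
LOAD_FAST_LOAD_FAST v,p → push -4,-4. Stack: [-4, -4]
BINARY_OP & → -4 & -4 = -4. Stack: [-4]
RETURN_VALUE → return -4.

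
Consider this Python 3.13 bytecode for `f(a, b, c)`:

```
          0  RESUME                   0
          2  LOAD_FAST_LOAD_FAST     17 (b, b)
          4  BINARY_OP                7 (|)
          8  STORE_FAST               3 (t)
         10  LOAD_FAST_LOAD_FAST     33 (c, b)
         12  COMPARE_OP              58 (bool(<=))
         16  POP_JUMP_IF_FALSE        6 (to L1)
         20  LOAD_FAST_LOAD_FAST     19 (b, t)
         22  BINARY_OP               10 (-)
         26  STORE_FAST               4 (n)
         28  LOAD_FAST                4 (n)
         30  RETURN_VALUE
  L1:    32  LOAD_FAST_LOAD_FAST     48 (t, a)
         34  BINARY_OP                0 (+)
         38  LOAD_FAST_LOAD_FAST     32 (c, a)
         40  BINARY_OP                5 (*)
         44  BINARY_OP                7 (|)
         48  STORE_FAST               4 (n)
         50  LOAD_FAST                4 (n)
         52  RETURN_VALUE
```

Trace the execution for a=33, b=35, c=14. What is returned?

0

LOAD_FAST_LOAD_FAST b,b → push 35,35. Stack: [35, 35]
BINARY_OP | → 35 | 35 = 35. Stack: [35]
STORE_FAST t → t=35. Stack: []
LOAD_FAST_LOAD_FAST c,b → push 14,35. Stack: [14, 35]
COMPARE_OP bool(<=) → 14 vs 35 = True. Stack: [True]
POP_JUMP_IF_FALSE → pop True; no jump. Stack: []
LOAD_FAST_LOAD_FAST b,t → push 35,35. Stack: [35, 35]
BINARY_OP - → 35 - 35 = 0. Stack: [0]
STORE_FAST n → n=0. Stack: []
LOAD_FAST n → push 0. Stack: [0]
RETURN_VALUE → return 0.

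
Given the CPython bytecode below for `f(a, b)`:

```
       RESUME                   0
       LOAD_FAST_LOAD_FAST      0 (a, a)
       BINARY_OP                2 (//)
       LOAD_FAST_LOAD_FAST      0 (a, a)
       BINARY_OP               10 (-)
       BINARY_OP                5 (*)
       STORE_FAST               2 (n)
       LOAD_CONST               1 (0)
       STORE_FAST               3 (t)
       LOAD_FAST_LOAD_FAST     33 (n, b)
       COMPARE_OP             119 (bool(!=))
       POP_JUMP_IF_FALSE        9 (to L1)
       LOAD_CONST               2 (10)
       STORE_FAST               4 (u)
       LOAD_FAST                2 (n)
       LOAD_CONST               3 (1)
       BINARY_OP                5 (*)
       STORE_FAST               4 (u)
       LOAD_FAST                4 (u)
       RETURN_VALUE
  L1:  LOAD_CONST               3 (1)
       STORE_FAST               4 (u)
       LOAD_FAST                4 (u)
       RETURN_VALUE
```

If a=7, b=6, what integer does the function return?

LOAD_FAST_LOAD_FAST a,a → push 7,7. Stack: [7, 7]
BINARY_OP // → 7 // 7 = 1. Stack: [1]
LOAD_FAST_LOAD_FAST a,a → push 7,7. Stack: [1, 7, 7]
BINARY_OP - → 7 - 7 = 0. Stack: [1, 0]
BINARY_OP * → 1 * 0 = 0. Stack: [0]
STORE_FAST n → n=0. Stack: []
LOAD_CONST → push 0. Stack: [0]
STORE_FAST t → t=0. Stack: []
LOAD_FAST_LOAD_FAST n,b → push 0,6. Stack: [0, 6]
COMPARE_OP bool(!=) → 0 vs 6 = True. Stack: [True]
POP_JUMP_IF_FALSE → pop True; no jump. Stack: []
LOAD_CONST → push 10. Stack: [10]
STORE_FAST u → u=10. Stack: []
LOAD_FAST n → push 0. Stack: [0]
LOAD_CONST → push 1. Stack: [0, 1]
BINARY_OP * → 0 * 1 = 0. Stack: [0]
STORE_FAST u → u=0. Stack: []
LOAD_FAST u → push 0. Stack: [0]
RETURN_VALUE → return 0.

0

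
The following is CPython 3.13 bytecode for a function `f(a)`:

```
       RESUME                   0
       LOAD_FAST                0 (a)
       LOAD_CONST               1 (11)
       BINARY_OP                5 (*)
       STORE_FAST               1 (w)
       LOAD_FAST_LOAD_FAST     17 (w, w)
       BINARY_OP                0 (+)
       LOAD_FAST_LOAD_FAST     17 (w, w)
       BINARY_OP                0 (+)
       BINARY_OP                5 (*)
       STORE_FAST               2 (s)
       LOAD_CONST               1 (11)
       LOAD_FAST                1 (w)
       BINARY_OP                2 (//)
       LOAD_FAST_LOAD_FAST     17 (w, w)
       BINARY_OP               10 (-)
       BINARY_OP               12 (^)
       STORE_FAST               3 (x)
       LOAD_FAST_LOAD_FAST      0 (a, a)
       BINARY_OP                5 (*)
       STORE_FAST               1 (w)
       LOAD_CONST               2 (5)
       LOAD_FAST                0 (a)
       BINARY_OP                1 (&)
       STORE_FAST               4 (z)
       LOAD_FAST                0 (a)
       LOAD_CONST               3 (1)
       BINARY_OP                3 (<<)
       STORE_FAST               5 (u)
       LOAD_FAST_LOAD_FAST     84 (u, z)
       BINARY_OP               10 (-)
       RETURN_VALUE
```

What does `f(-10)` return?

LOAD_FAST a → push -10. Stack: [-10]
LOAD_CONST → push 11. Stack: [-10, 11]
BINARY_OP * → -10 * 11 = -110. Stack: [-110]
STORE_FAST w → w=-110. Stack: []
LOAD_FAST_LOAD_FAST w,w → push -110,-110. Stack: [-110, -110]
BINARY_OP + → -110 + -110 = -220. Stack: [-220]
LOAD_FAST_LOAD_FAST w,w → push -110,-110. Stack: [-220, -110, -110]
BINARY_OP + → -110 + -110 = -220. Stack: [-220, -220]
BINARY_OP * → -220 * -220 = 48400. Stack: [48400]
STORE_FAST s → s=48400. Stack: []
LOAD_CONST → push 11. Stack: [11]
LOAD_FAST w → push -110. Stack: [11, -110]
BINARY_OP // → 11 // -110 = -1. Stack: [-1]
LOAD_FAST_LOAD_FAST w,w → push -110,-110. Stack: [-1, -110, -110]
BINARY_OP - → -110 - -110 = 0. Stack: [-1, 0]
BINARY_OP ^ → -1 ^ 0 = -1. Stack: [-1]
STORE_FAST x → x=-1. Stack: []
LOAD_FAST_LOAD_FAST a,a → push -10,-10. Stack: [-10, -10]
BINARY_OP * → -10 * -10 = 100. Stack: [100]
STORE_FAST w → w=100. Stack: []
LOAD_CONST → push 5. Stack: [5]
LOAD_FAST a → push -10. Stack: [5, -10]
BINARY_OP & → 5 & -10 = 4. Stack: [4]
STORE_FAST z → z=4. Stack: []
LOAD_FAST a → push -10. Stack: [-10]
LOAD_CONST → push 1. Stack: [-10, 1]
BINARY_OP << → -10 << 1 = -20. Stack: [-20]
STORE_FAST u → u=-20. Stack: []
LOAD_FAST_LOAD_FAST u,z → push -20,4. Stack: [-20, 4]
BINARY_OP - → -20 - 4 = -24. Stack: [-24]
RETURN_VALUE → return -24.

-24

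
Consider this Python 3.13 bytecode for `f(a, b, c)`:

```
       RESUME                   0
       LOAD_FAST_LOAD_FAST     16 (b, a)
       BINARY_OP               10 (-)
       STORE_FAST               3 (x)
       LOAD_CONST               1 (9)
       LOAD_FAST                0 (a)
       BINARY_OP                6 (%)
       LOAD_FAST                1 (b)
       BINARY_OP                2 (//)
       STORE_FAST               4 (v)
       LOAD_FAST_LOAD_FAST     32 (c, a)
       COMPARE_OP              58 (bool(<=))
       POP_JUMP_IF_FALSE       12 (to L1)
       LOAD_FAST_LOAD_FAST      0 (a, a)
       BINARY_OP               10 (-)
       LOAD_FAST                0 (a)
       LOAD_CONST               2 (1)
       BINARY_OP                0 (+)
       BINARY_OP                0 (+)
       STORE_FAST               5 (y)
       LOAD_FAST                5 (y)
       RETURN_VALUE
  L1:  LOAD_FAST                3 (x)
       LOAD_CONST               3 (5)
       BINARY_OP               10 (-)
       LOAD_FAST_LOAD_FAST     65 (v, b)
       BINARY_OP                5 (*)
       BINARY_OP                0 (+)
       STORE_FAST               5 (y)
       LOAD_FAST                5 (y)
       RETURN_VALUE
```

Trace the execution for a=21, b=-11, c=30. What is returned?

-26

LOAD_FAST_LOAD_FAST b,a → push -11,21. Stack: [-11, 21]
BINARY_OP - → -11 - 21 = -32. Stack: [-32]
STORE_FAST x → x=-32. Stack: []
LOAD_CONST → push 9. Stack: [9]
LOAD_FAST a → push 21. Stack: [9, 21]
BINARY_OP % → 9 % 21 = 9. Stack: [9]
LOAD_FAST b → push -11. Stack: [9, -11]
BINARY_OP // → 9 // -11 = -1. Stack: [-1]
STORE_FAST v → v=-1. Stack: []
LOAD_FAST_LOAD_FAST c,a → push 30,21. Stack: [30, 21]
COMPARE_OP bool(<=) → 30 vs 21 = False. Stack: [False]
POP_JUMP_IF_FALSE → pop False; jump. Stack: []
LOAD_FAST x → push -32. Stack: [-32]
LOAD_CONST → push 5. Stack: [-32, 5]
BINARY_OP - → -32 - 5 = -37. Stack: [-37]
LOAD_FAST_LOAD_FAST v,b → push -1,-11. Stack: [-37, -1, -11]
BINARY_OP * → -1 * -11 = 11. Stack: [-37, 11]
BINARY_OP + → -37 + 11 = -26. Stack: [-26]
STORE_FAST y → y=-26. Stack: []
LOAD_FAST y → push -26. Stack: [-26]
RETURN_VALUE → return -26.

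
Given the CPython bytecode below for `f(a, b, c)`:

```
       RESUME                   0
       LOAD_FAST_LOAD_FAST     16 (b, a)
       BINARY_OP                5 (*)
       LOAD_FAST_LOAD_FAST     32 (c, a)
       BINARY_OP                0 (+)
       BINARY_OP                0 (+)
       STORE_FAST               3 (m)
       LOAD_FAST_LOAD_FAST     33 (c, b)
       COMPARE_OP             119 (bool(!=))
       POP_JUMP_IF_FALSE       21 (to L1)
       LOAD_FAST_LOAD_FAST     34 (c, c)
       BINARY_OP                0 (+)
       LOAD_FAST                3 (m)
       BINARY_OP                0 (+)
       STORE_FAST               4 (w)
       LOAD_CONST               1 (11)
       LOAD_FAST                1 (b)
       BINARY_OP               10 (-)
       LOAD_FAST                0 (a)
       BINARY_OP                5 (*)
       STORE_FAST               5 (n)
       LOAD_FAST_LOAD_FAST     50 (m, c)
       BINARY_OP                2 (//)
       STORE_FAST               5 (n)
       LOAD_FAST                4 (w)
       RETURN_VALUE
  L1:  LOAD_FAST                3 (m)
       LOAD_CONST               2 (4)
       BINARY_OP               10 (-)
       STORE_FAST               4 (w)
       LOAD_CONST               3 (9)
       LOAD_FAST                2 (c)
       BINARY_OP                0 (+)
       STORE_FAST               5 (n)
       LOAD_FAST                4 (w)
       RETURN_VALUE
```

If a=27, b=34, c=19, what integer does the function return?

LOAD_FAST_LOAD_FAST b,a → push 34,27. Stack: [34, 27]
BINARY_OP * → 34 * 27 = 918. Stack: [918]
LOAD_FAST_LOAD_FAST c,a → push 19,27. Stack: [918, 19, 27]
BINARY_OP + → 19 + 27 = 46. Stack: [918, 46]
BINARY_OP + → 918 + 46 = 964. Stack: [964]
STORE_FAST m → m=964. Stack: []
LOAD_FAST_LOAD_FAST c,b → push 19,34. Stack: [19, 34]
COMPARE_OP bool(!=) → 19 vs 34 = True. Stack: [True]
POP_JUMP_IF_FALSE → pop True; no jump. Stack: []
LOAD_FAST_LOAD_FAST c,c → push 19,19. Stack: [19, 19]
BINARY_OP + → 19 + 19 = 38. Stack: [38]
LOAD_FAST m → push 964. Stack: [38, 964]
BINARY_OP + → 38 + 964 = 1002. Stack: [1002]
STORE_FAST w → w=1002. Stack: []
LOAD_CONST → push 11. Stack: [11]
LOAD_FAST b → push 34. Stack: [11, 34]
BINARY_OP - → 11 - 34 = -23. Stack: [-23]
LOAD_FAST a → push 27. Stack: [-23, 27]
BINARY_OP * → -23 * 27 = -621. Stack: [-621]
STORE_FAST n → n=-621. Stack: []
LOAD_FAST_LOAD_FAST m,c → push 964,19. Stack: [964, 19]
BINARY_OP // → 964 // 19 = 50. Stack: [50]
STORE_FAST n → n=50. Stack: []
LOAD_FAST w → push 1002. Stack: [1002]
RETURN_VALUE → return 1002.

1002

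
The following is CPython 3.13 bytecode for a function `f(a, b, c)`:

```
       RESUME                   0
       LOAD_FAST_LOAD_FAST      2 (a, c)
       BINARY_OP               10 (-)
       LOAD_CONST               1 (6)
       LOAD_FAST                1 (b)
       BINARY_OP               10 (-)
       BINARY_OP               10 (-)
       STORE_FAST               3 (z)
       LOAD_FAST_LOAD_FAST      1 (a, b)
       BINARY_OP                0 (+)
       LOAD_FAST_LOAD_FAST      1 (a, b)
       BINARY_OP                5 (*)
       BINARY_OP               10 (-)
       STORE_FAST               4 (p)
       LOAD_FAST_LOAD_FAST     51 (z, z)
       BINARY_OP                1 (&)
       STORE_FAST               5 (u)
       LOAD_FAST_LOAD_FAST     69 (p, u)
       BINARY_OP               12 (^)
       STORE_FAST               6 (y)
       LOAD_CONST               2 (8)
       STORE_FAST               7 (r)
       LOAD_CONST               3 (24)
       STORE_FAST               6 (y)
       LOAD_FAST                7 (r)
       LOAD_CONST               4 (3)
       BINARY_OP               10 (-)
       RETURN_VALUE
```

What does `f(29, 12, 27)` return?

5

LOAD_FAST_LOAD_FAST a,c → push 29,27. Stack: [29, 27]
BINARY_OP - → 29 - 27 = 2. Stack: [2]
LOAD_CONST → push 6. Stack: [2, 6]
LOAD_FAST b → push 12. Stack: [2, 6, 12]
BINARY_OP - → 6 - 12 = -6. Stack: [2, -6]
BINARY_OP - → 2 - -6 = 8. Stack: [8]
STORE_FAST z → z=8. Stack: []
LOAD_FAST_LOAD_FAST a,b → push 29,12. Stack: [29, 12]
BINARY_OP + → 29 + 12 = 41. Stack: [41]
LOAD_FAST_LOAD_FAST a,b → push 29,12. Stack: [41, 29, 12]
BINARY_OP * → 29 * 12 = 348. Stack: [41, 348]
BINARY_OP - → 41 - 348 = -307. Stack: [-307]
STORE_FAST p → p=-307. Stack: []
LOAD_FAST_LOAD_FAST z,z → push 8,8. Stack: [8, 8]
BINARY_OP & → 8 & 8 = 8. Stack: [8]
STORE_FAST u → u=8. Stack: []
LOAD_FAST_LOAD_FAST p,u → push -307,8. Stack: [-307, 8]
BINARY_OP ^ → -307 ^ 8 = -315. Stack: [-315]
STORE_FAST y → y=-315. Stack: []
LOAD_CONST → push 8. Stack: [8]
STORE_FAST r → r=8. Stack: []
LOAD_CONST → push 24. Stack: [24]
STORE_FAST y → y=24. Stack: []
LOAD_FAST r → push 8. Stack: [8]
LOAD_CONST → push 3. Stack: [8, 3]
BINARY_OP - → 8 - 3 = 5. Stack: [5]
RETURN_VALUE → return 5.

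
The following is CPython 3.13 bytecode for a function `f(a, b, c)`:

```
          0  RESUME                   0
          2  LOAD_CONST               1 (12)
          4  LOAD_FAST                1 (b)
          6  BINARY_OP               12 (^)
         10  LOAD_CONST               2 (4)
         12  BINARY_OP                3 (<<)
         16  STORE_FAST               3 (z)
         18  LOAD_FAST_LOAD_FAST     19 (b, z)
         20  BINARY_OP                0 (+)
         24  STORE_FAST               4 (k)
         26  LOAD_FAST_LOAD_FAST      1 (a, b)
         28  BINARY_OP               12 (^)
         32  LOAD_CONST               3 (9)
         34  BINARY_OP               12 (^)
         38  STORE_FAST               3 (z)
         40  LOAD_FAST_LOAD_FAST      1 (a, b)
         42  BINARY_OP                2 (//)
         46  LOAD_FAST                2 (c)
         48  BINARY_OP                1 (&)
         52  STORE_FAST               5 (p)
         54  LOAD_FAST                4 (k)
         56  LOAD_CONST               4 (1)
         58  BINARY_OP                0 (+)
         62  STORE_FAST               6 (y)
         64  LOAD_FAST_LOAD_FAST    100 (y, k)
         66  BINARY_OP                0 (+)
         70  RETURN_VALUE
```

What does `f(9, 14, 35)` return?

LOAD_CONST → push 12. Stack: [12]
LOAD_FAST b → push 14. Stack: [12, 14]
BINARY_OP ^ → 12 ^ 14 = 2. Stack: [2]
LOAD_CONST → push 4. Stack: [2, 4]
BINARY_OP << → 2 << 4 = 32. Stack: [32]
STORE_FAST z → z=32. Stack: []
LOAD_FAST_LOAD_FAST b,z → push 14,32. Stack: [14, 32]
BINARY_OP + → 14 + 32 = 46. Stack: [46]
STORE_FAST k → k=46. Stack: []
LOAD_FAST_LOAD_FAST a,b → push 9,14. Stack: [9, 14]
BINARY_OP ^ → 9 ^ 14 = 7. Stack: [7]
LOAD_CONST → push 9. Stack: [7, 9]
BINARY_OP ^ → 7 ^ 9 = 14. Stack: [14]
STORE_FAST z → z=14. Stack: []
LOAD_FAST_LOAD_FAST a,b → push 9,14. Stack: [9, 14]
BINARY_OP // → 9 // 14 = 0. Stack: [0]
LOAD_FAST c → push 35. Stack: [0, 35]
BINARY_OP & → 0 & 35 = 0. Stack: [0]
STORE_FAST p → p=0. Stack: []
LOAD_FAST k → push 46. Stack: [46]
LOAD_CONST → push 1. Stack: [46, 1]
BINARY_OP + → 46 + 1 = 47. Stack: [47]
STORE_FAST y → y=47. Stack: []
LOAD_FAST_LOAD_FAST y,k → push 47,46. Stack: [47, 46]
BINARY_OP + → 47 + 46 = 93. Stack: [93]
RETURN_VALUE → return 93.

93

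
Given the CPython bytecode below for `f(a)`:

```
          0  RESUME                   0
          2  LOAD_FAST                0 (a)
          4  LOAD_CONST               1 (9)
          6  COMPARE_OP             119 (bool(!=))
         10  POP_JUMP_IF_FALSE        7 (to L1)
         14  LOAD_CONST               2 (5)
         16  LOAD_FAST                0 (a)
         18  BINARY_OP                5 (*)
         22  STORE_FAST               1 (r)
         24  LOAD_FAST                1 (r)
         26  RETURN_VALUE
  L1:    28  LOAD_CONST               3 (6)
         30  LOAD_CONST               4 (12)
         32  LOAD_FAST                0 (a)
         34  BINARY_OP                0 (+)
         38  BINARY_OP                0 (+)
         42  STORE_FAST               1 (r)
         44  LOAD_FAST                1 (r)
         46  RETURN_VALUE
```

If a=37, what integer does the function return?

185

LOAD_FAST a → push 37. Stack: [37]
LOAD_CONST → push 9. Stack: [37, 9]
COMPARE_OP bool(!=) → 37 vs 9 = True. Stack: [True]
POP_JUMP_IF_FALSE → pop True; no jump. Stack: []
LOAD_CONST → push 5. Stack: [5]
LOAD_FAST a → push 37. Stack: [5, 37]
BINARY_OP * → 5 * 37 = 185. Stack: [185]
STORE_FAST r → r=185. Stack: []
LOAD_FAST r → push 185. Stack: [185]
RETURN_VALUE → return 185.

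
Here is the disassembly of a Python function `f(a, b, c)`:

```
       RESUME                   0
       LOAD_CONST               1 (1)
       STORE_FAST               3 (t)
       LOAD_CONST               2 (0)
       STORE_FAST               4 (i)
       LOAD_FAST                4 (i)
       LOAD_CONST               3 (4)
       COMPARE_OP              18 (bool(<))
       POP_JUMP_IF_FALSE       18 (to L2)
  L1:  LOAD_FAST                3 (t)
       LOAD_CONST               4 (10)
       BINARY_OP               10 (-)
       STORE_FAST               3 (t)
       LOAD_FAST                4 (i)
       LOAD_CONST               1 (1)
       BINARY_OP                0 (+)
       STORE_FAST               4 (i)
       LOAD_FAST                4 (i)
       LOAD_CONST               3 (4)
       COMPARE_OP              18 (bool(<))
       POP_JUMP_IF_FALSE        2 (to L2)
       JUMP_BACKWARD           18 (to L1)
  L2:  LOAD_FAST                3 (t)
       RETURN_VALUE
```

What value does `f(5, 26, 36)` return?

-39

LOAD_CONST → push 1. Stack: [1]
STORE_FAST t → t=1. Stack: []
LOAD_CONST → push 0. Stack: [0]
STORE_FAST i → i=0. Stack: []
LOAD_FAST i → push 0. Stack: [0]
LOAD_CONST → push 4. Stack: [0, 4]
COMPARE_OP bool(<) → 0 vs 4 = True. Stack: [True]
POP_JUMP_IF_FALSE → pop True; no jump. Stack: []
LOAD_FAST t → push 1. Stack: [1]
LOAD_CONST → push 10. Stack: [1, 10]
BINARY_OP - → 1 - 10 = -9. Stack: [-9]
STORE_FAST t → t=-9. Stack: []
LOAD_FAST i → push 0. Stack: [0]
LOAD_CONST → push 1. Stack: [0, 1]
BINARY_OP + → 0 + 1 = 1. Stack: [1]
STORE_FAST i → i=1. Stack: []
LOAD_FAST i → push 1. Stack: [1]
LOAD_CONST → push 4. Stack: [1, 4]
COMPARE_OP bool(<) → 1 vs 4 = True. Stack: [True]
POP_JUMP_IF_FALSE → pop True; no jump. Stack: []
LOAD_FAST t → push -9. Stack: [-9]
LOAD_CONST → push 10. Stack: [-9, 10]
BINARY_OP - → -9 - 10 = -19. Stack: [-19]
STORE_FAST t → t=-19. Stack: []
LOAD_FAST i → push 1. Stack: [1]
LOAD_CONST → push 1. Stack: [1, 1]
BINARY_OP + → 1 + 1 = 2. Stack: [2]
STORE_FAST i → i=2. Stack: []
LOAD_FAST i → push 2. Stack: [2]
LOAD_CONST → push 4. Stack: [2, 4]
COMPARE_OP bool(<) → 2 vs 4 = True. Stack: [True]
POP_JUMP_IF_FALSE → pop True; no jump. Stack: []
LOAD_FAST t → push -19. Stack: [-19]
LOAD_CONST → push 10. Stack: [-19, 10]
BINARY_OP - → -19 - 10 = -29. Stack: [-29]
STORE_FAST t → t=-29. Stack: []
LOAD_FAST i → push 2. Stack: [2]
LOAD_CONST → push 1. Stack: [2, 1]
BINARY_OP + → 2 + 1 = 3. Stack: [3]
STORE_FAST i → i=3. Stack: []
LOAD_FAST i → push 3. Stack: [3]
LOAD_CONST → push 4. Stack: [3, 4]
COMPARE_OP bool(<) → 3 vs 4 = True. Stack: [True]
POP_JUMP_IF_FALSE → pop True; no jump. Stack: []
LOAD_FAST t → push -29. Stack: [-29]
LOAD_CONST → push 10. Stack: [-29, 10]
BINARY_OP - → -29 - 10 = -39. Stack: [-39]
STORE_FAST t → t=-39. Stack: []
LOAD_FAST i → push 3. Stack: [3]
LOAD_CONST → push 1. Stack: [3, 1]
BINARY_OP + → 3 + 1 = 4. Stack: [4]
STORE_FAST i → i=4. Stack: []
LOAD_FAST i → push 4. Stack: [4]
LOAD_CONST → push 4. Stack: [4, 4]
COMPARE_OP bool(<) → 4 vs 4 = False. Stack: [False]
POP_JUMP_IF_FALSE → pop False; jump. Stack: []
LOAD_FAST t → push -39. Stack: [-39]
RETURN_VALUE → return -39.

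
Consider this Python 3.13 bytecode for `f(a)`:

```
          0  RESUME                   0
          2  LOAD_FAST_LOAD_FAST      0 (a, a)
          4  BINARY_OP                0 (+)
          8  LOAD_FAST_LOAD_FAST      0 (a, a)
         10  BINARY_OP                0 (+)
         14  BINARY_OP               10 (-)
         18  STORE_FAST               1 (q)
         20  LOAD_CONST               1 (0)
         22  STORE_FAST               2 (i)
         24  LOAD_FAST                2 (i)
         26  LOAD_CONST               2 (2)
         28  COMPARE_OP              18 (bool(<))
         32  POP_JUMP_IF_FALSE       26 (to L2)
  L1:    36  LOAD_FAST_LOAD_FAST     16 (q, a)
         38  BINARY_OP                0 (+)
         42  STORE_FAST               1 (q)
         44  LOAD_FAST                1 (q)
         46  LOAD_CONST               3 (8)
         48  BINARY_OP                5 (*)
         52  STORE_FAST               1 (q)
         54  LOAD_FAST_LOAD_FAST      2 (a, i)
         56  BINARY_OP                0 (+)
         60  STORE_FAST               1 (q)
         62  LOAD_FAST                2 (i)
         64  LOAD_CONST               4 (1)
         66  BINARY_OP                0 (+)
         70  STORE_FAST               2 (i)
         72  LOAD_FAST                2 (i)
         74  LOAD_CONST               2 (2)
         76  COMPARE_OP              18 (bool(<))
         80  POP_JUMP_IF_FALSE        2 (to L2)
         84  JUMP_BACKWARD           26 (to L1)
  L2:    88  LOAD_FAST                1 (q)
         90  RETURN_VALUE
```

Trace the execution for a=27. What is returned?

28

LOAD_FAST_LOAD_FAST a,a → push 27,27. Stack: [27, 27]
BINARY_OP + → 27 + 27 = 54. Stack: [54]
LOAD_FAST_LOAD_FAST a,a → push 27,27. Stack: [54, 27, 27]
BINARY_OP + → 27 + 27 = 54. Stack: [54, 54]
BINARY_OP - → 54 - 54 = 0. Stack: [0]
STORE_FAST q → q=0. Stack: []
LOAD_CONST → push 0. Stack: [0]
STORE_FAST i → i=0. Stack: []
LOAD_FAST i → push 0. Stack: [0]
LOAD_CONST → push 2. Stack: [0, 2]
COMPARE_OP bool(<) → 0 vs 2 = True. Stack: [True]
POP_JUMP_IF_FALSE → pop True; no jump. Stack: []
LOAD_FAST_LOAD_FAST q,a → push 0,27. Stack: [0, 27]
BINARY_OP + → 0 + 27 = 27. Stack: [27]
STORE_FAST q → q=27. Stack: []
LOAD_FAST q → push 27. Stack: [27]
LOAD_CONST → push 8. Stack: [27, 8]
BINARY_OP * → 27 * 8 = 216. Stack: [216]
STORE_FAST q → q=216. Stack: []
LOAD_FAST_LOAD_FAST a,i → push 27,0. Stack: [27, 0]
BINARY_OP + → 27 + 0 = 27. Stack: [27]
STORE_FAST q → q=27. Stack: []
LOAD_FAST i → push 0. Stack: [0]
LOAD_CONST → push 1. Stack: [0, 1]
BINARY_OP + → 0 + 1 = 1. Stack: [1]
STORE_FAST i → i=1. Stack: []
LOAD_FAST i → push 1. Stack: [1]
LOAD_CONST → push 2. Stack: [1, 2]
COMPARE_OP bool(<) → 1 vs 2 = True. Stack: [True]
POP_JUMP_IF_FALSE → pop True; no jump. Stack: []
LOAD_FAST_LOAD_FAST q,a → push 27,27. Stack: [27, 27]
BINARY_OP + → 27 + 27 = 54. Stack: [54]
STORE_FAST q → q=54. Stack: []
LOAD_FAST q → push 54. Stack: [54]
LOAD_CONST → push 8. Stack: [54, 8]
BINARY_OP * → 54 * 8 = 432. Stack: [432]
STORE_FAST q → q=432. Stack: []
LOAD_FAST_LOAD_FAST a,i → push 27,1. Stack: [27, 1]
BINARY_OP + → 27 + 1 = 28. Stack: [28]
STORE_FAST q → q=28. Stack: []
LOAD_FAST i → push 1. Stack: [1]
LOAD_CONST → push 1. Stack: [1, 1]
BINARY_OP + → 1 + 1 = 2. Stack: [2]
STORE_FAST i → i=2. Stack: []
LOAD_FAST i → push 2. Stack: [2]
LOAD_CONST → push 2. Stack: [2, 2]
COMPARE_OP bool(<) → 2 vs 2 = False. Stack: [False]
POP_JUMP_IF_FALSE → pop False; jump. Stack: []
LOAD_FAST q → push 28. Stack: [28]
RETURN_VALUE → return 28.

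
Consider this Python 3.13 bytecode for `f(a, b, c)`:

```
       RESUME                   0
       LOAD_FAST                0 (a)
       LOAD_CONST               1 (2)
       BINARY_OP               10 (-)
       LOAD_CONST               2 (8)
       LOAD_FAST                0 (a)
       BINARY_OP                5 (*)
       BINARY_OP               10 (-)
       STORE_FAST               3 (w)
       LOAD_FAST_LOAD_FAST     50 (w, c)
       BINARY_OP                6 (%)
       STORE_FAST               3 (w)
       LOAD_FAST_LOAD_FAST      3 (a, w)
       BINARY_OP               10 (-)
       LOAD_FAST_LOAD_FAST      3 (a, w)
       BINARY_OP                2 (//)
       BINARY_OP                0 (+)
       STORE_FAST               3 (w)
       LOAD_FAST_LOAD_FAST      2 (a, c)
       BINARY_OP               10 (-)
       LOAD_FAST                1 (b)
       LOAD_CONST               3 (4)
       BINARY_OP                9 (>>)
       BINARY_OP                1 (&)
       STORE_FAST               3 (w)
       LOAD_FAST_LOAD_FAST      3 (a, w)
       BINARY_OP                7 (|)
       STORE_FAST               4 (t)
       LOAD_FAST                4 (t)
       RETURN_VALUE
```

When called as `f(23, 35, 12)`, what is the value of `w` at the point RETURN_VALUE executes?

LOAD_FAST a → push 23. Stack: [23]
LOAD_CONST → push 2. Stack: [23, 2]
BINARY_OP - → 23 - 2 = 21. Stack: [21]
LOAD_CONST → push 8. Stack: [21, 8]
LOAD_FAST a → push 23. Stack: [21, 8, 23]
BINARY_OP * → 8 * 23 = 184. Stack: [21, 184]
BINARY_OP - → 21 - 184 = -163. Stack: [-163]
STORE_FAST w → w=-163. Stack: []
LOAD_FAST_LOAD_FAST w,c → push -163,12. Stack: [-163, 12]
BINARY_OP % → -163 % 12 = 5. Stack: [5]
STORE_FAST w → w=5. Stack: []
LOAD_FAST_LOAD_FAST a,w → push 23,5. Stack: [23, 5]
BINARY_OP - → 23 - 5 = 18. Stack: [18]
LOAD_FAST_LOAD_FAST a,w → push 23,5. Stack: [18, 23, 5]
BINARY_OP // → 23 // 5 = 4. Stack: [18, 4]
BINARY_OP + → 18 + 4 = 22. Stack: [22]
STORE_FAST w → w=22. Stack: []
LOAD_FAST_LOAD_FAST a,c → push 23,12. Stack: [23, 12]
BINARY_OP - → 23 - 12 = 11. Stack: [11]
LOAD_FAST b → push 35. Stack: [11, 35]
LOAD_CONST → push 4. Stack: [11, 35, 4]
BINARY_OP >> → 35 >> 4 = 2. Stack: [11, 2]
BINARY_OP & → 11 & 2 = 2. Stack: [2]
STORE_FAST w → w=2. Stack: []
LOAD_FAST_LOAD_FAST a,w → push 23,2. Stack: [23, 2]
BINARY_OP | → 23 | 2 = 23. Stack: [23]
STORE_FAST t → t=23. Stack: []
LOAD_FAST t → push 23. Stack: [23]
RETURN_VALUE → return 23.

2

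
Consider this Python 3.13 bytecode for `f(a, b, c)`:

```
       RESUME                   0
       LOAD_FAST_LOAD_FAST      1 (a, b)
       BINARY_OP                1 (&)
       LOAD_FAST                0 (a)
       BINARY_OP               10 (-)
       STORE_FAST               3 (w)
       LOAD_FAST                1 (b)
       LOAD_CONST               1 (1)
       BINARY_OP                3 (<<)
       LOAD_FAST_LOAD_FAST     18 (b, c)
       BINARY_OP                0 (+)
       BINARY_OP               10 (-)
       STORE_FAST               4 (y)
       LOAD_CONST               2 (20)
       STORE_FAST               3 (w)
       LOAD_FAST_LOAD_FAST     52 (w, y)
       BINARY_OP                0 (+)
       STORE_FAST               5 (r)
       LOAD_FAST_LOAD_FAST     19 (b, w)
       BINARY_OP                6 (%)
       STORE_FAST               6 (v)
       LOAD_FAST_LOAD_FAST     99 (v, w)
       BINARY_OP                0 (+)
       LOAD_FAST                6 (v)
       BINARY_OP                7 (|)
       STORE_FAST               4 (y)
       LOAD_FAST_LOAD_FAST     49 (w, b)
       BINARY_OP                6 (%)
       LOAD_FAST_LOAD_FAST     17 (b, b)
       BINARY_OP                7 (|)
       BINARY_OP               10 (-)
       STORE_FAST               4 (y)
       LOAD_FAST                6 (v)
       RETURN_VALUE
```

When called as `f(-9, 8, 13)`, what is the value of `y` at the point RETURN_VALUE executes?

-4

LOAD_FAST_LOAD_FAST a,b → push -9,8. Stack: [-9, 8]
BINARY_OP & → -9 & 8 = 0. Stack: [0]
LOAD_FAST a → push -9. Stack: [0, -9]
BINARY_OP - → 0 - -9 = 9. Stack: [9]
STORE_FAST w → w=9. Stack: []
LOAD_FAST b → push 8. Stack: [8]
LOAD_CONST → push 1. Stack: [8, 1]
BINARY_OP << → 8 << 1 = 16. Stack: [16]
LOAD_FAST_LOAD_FAST b,c → push 8,13. Stack: [16, 8, 13]
BINARY_OP + → 8 + 13 = 21. Stack: [16, 21]
BINARY_OP - → 16 - 21 = -5. Stack: [-5]
STORE_FAST y → y=-5. Stack: []
LOAD_CONST → push 20. Stack: [20]
STORE_FAST w → w=20. Stack: []
LOAD_FAST_LOAD_FAST w,y → push 20,-5. Stack: [20, -5]
BINARY_OP + → 20 + -5 = 15. Stack: [15]
STORE_FAST r → r=15. Stack: []
LOAD_FAST_LOAD_FAST b,w → push 8,20. Stack: [8, 20]
BINARY_OP % → 8 % 20 = 8. Stack: [8]
STORE_FAST v → v=8. Stack: []
LOAD_FAST_LOAD_FAST v,w → push 8,20. Stack: [8, 20]
BINARY_OP + → 8 + 20 = 28. Stack: [28]
LOAD_FAST v → push 8. Stack: [28, 8]
BINARY_OP | → 28 | 8 = 28. Stack: [28]
STORE_FAST y → y=28. Stack: []
LOAD_FAST_LOAD_FAST w,b → push 20,8. Stack: [20, 8]
BINARY_OP % → 20 % 8 = 4. Stack: [4]
LOAD_FAST_LOAD_FAST b,b → push 8,8. Stack: [4, 8, 8]
BINARY_OP | → 8 | 8 = 8. Stack: [4, 8]
BINARY_OP - → 4 - 8 = -4. Stack: [-4]
STORE_FAST y → y=-4. Stack: []
LOAD_FAST v → push 8. Stack: [8]
RETURN_VALUE → return 8.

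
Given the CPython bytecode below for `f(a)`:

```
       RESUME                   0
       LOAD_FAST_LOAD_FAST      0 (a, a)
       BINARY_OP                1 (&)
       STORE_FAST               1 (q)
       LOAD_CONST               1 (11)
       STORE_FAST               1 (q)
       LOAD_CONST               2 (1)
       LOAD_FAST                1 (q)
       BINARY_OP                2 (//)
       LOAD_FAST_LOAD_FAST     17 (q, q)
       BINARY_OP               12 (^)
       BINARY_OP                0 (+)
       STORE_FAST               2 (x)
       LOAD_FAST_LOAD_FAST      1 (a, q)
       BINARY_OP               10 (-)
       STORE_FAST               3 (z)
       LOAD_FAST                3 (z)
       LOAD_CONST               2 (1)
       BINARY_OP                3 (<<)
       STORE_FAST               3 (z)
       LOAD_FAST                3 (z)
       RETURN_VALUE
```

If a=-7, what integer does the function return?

-36

LOAD_FAST_LOAD_FAST a,a → push -7,-7. Stack: [-7, -7]
BINARY_OP & → -7 & -7 = -7. Stack: [-7]
STORE_FAST q → q=-7. Stack: []
LOAD_CONST → push 11. Stack: [11]
STORE_FAST q → q=11. Stack: []
LOAD_CONST → push 1. Stack: [1]
LOAD_FAST q → push 11. Stack: [1, 11]
BINARY_OP // → 1 // 11 = 0. Stack: [0]
LOAD_FAST_LOAD_FAST q,q → push 11,11. Stack: [0, 11, 11]
BINARY_OP ^ → 11 ^ 11 = 0. Stack: [0, 0]
BINARY_OP + → 0 + 0 = 0. Stack: [0]
STORE_FAST x → x=0. Stack: []
LOAD_FAST_LOAD_FAST a,q → push -7,11. Stack: [-7, 11]
BINARY_OP - → -7 - 11 = -18. Stack: [-18]
STORE_FAST z → z=-18. Stack: []
LOAD_FAST z → push -18. Stack: [-18]
LOAD_CONST → push 1. Stack: [-18, 1]
BINARY_OP << → -18 << 1 = -36. Stack: [-36]
STORE_FAST z → z=-36. Stack: []
LOAD_FAST z → push -36. Stack: [-36]
RETURN_VALUE → return -36.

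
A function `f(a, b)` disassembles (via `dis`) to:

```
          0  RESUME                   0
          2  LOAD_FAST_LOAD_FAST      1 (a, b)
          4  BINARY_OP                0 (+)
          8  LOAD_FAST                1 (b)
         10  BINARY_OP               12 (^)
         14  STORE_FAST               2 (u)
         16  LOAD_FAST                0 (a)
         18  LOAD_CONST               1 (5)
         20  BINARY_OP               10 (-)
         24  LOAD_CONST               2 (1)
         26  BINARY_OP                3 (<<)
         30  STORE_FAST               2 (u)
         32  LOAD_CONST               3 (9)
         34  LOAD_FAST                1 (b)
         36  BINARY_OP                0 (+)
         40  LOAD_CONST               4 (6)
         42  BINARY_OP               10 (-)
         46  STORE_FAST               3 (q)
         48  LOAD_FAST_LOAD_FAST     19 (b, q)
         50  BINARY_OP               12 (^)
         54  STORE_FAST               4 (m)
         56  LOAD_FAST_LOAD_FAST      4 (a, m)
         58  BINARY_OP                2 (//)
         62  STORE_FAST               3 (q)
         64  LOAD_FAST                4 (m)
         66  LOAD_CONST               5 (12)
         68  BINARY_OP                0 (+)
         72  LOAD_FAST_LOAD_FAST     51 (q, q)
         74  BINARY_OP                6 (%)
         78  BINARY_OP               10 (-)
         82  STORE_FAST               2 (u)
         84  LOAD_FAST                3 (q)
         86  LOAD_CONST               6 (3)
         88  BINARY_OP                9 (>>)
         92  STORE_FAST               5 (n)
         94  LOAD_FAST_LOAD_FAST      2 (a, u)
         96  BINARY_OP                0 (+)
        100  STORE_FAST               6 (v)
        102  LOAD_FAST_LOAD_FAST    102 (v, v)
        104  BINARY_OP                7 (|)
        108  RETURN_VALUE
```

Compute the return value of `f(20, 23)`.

LOAD_FAST_LOAD_FAST a,b → push 20,23. Stack: [20, 23]
BINARY_OP + → 20 + 23 = 43. Stack: [43]
LOAD_FAST b → push 23. Stack: [43, 23]
BINARY_OP ^ → 43 ^ 23 = 60. Stack: [60]
STORE_FAST u → u=60. Stack: []
LOAD_FAST a → push 20. Stack: [20]
LOAD_CONST → push 5. Stack: [20, 5]
BINARY_OP - → 20 - 5 = 15. Stack: [15]
LOAD_CONST → push 1. Stack: [15, 1]
BINARY_OP << → 15 << 1 = 30. Stack: [30]
STORE_FAST u → u=30. Stack: []
LOAD_CONST → push 9. Stack: [9]
LOAD_FAST b → push 23. Stack: [9, 23]
BINARY_OP + → 9 + 23 = 32. Stack: [32]
LOAD_CONST → push 6. Stack: [32, 6]
BINARY_OP - → 32 - 6 = 26. Stack: [26]
STORE_FAST q → q=26. Stack: []
LOAD_FAST_LOAD_FAST b,q → push 23,26. Stack: [23, 26]
BINARY_OP ^ → 23 ^ 26 = 13. Stack: [13]
STORE_FAST m → m=13. Stack: []
LOAD_FAST_LOAD_FAST a,m → push 20,13. Stack: [20, 13]
BINARY_OP // → 20 // 13 = 1. Stack: [1]
STORE_FAST q → q=1. Stack: []
LOAD_FAST m → push 13. Stack: [13]
LOAD_CONST → push 12. Stack: [13, 12]
BINARY_OP + → 13 + 12 = 25. Stack: [25]
LOAD_FAST_LOAD_FAST q,q → push 1,1. Stack: [25, 1, 1]
BINARY_OP % → 1 % 1 = 0. Stack: [25, 0]
BINARY_OP - → 25 - 0 = 25. Stack: [25]
STORE_FAST u → u=25. Stack: []
LOAD_FAST q → push 1. Stack: [1]
LOAD_CONST → push 3. Stack: [1, 3]
BINARY_OP >> → 1 >> 3 = 0. Stack: [0]
STORE_FAST n → n=0. Stack: []
LOAD_FAST_LOAD_FAST a,u → push 20,25. Stack: [20, 25]
BINARY_OP + → 20 + 25 = 45. Stack: [45]
STORE_FAST v → v=45. Stack: []
LOAD_FAST_LOAD_FAST v,v → push 45,45. Stack: [45, 45]
BINARY_OP | → 45 | 45 = 45. Stack: [45]
RETURN_VALUE → return 45.

45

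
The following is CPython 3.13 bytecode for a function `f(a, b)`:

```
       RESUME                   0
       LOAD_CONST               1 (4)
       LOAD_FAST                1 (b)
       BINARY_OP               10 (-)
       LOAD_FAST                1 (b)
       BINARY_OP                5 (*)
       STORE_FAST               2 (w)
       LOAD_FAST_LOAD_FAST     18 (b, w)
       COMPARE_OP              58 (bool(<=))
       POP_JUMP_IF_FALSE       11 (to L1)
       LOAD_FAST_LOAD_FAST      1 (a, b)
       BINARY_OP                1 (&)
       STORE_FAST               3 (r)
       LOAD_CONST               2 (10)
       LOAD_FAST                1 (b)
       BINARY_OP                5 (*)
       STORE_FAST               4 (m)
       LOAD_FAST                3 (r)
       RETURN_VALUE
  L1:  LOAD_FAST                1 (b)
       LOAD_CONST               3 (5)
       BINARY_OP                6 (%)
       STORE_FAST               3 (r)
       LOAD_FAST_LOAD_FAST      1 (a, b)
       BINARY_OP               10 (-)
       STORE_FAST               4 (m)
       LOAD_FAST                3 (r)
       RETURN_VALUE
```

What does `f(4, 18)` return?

LOAD_CONST → push 4. Stack: [4]
LOAD_FAST b → push 18. Stack: [4, 18]
BINARY_OP - → 4 - 18 = -14. Stack: [-14]
LOAD_FAST b → push 18. Stack: [-14, 18]
BINARY_OP * → -14 * 18 = -252. Stack: [-252]
STORE_FAST w → w=-252. Stack: []
LOAD_FAST_LOAD_FAST b,w → push 18,-252. Stack: [18, -252]
COMPARE_OP bool(<=) → 18 vs -252 = False. Stack: [False]
POP_JUMP_IF_FALSE → pop False; jump. Stack: []
LOAD_FAST b → push 18. Stack: [18]
LOAD_CONST → push 5. Stack: [18, 5]
BINARY_OP % → 18 % 5 = 3. Stack: [3]
STORE_FAST r → r=3. Stack: []
LOAD_FAST_LOAD_FAST a,b → push 4,18. Stack: [4, 18]
BINARY_OP - → 4 - 18 = -14. Stack: [-14]
STORE_FAST m → m=-14. Stack: []
LOAD_FAST r → push 3. Stack: [3]
RETURN_VALUE → return 3.

3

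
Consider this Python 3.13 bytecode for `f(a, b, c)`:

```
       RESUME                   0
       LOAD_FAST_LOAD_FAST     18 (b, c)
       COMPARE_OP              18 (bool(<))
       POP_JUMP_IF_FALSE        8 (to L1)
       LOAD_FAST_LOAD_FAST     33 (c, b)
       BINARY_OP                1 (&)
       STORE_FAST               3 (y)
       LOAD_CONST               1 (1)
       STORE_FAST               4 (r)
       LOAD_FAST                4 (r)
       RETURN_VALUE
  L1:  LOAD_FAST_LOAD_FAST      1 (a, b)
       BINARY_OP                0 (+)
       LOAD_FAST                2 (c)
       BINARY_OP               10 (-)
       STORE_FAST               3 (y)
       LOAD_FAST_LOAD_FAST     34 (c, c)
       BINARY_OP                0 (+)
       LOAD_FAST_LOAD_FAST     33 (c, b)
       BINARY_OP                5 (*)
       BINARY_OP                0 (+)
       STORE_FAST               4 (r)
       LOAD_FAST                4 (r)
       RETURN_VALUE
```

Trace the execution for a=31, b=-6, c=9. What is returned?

LOAD_FAST_LOAD_FAST b,c → push -6,9. Stack: [-6, 9]
COMPARE_OP bool(<) → -6 vs 9 = True. Stack: [True]
POP_JUMP_IF_FALSE → pop True; no jump. Stack: []
LOAD_FAST_LOAD_FAST c,b → push 9,-6. Stack: [9, -6]
BINARY_OP & → 9 & -6 = 8. Stack: [8]
STORE_FAST y → y=8. Stack: []
LOAD_CONST → push 1. Stack: [1]
STORE_FAST r → r=1. Stack: []
LOAD_FAST r → push 1. Stack: [1]
RETURN_VALUE → return 1.

1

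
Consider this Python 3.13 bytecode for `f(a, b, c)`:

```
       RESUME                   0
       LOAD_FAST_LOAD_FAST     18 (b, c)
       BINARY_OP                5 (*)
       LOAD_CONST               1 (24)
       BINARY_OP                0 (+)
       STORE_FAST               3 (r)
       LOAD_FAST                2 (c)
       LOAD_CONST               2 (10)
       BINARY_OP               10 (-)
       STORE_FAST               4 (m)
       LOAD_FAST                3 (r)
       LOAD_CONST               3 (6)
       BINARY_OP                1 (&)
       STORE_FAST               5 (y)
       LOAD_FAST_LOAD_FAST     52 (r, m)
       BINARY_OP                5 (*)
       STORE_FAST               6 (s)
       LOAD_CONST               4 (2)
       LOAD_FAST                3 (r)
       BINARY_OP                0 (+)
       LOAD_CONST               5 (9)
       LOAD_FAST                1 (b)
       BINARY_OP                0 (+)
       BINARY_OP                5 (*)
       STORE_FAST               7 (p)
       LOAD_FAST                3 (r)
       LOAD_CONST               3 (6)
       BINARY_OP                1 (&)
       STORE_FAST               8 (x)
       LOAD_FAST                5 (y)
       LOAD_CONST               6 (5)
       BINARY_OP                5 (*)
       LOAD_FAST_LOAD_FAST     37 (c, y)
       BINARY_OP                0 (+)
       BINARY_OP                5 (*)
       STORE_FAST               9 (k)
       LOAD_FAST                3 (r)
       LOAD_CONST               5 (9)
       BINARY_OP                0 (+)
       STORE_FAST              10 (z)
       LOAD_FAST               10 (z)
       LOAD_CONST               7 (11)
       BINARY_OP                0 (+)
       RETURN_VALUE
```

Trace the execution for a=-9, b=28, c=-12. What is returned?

-292

LOAD_FAST_LOAD_FAST b,c → push 28,-12. Stack: [28, -12]
BINARY_OP * → 28 * -12 = -336. Stack: [-336]
LOAD_CONST → push 24. Stack: [-336, 24]
BINARY_OP + → -336 + 24 = -312. Stack: [-312]
STORE_FAST r → r=-312. Stack: []
LOAD_FAST c → push -12. Stack: [-12]
LOAD_CONST → push 10. Stack: [-12, 10]
BINARY_OP - → -12 - 10 = -22. Stack: [-22]
STORE_FAST m → m=-22. Stack: []
LOAD_FAST r → push -312. Stack: [-312]
LOAD_CONST → push 6. Stack: [-312, 6]
BINARY_OP & → -312 & 6 = 0. Stack: [0]
STORE_FAST y → y=0. Stack: []
LOAD_FAST_LOAD_FAST r,m → push -312,-22. Stack: [-312, -22]
BINARY_OP * → -312 * -22 = 6864. Stack: [6864]
STORE_FAST s → s=6864. Stack: []
LOAD_CONST → push 2. Stack: [2]
LOAD_FAST r → push -312. Stack: [2, -312]
BINARY_OP + → 2 + -312 = -310. Stack: [-310]
LOAD_CONST → push 9. Stack: [-310, 9]
LOAD_FAST b → push 28. Stack: [-310, 9, 28]
BINARY_OP + → 9 + 28 = 37. Stack: [-310, 37]
BINARY_OP * → -310 * 37 = -11470. Stack: [-11470]
STORE_FAST p → p=-11470. Stack: []
LOAD_FAST r → push -312. Stack: [-312]
LOAD_CONST → push 6. Stack: [-312, 6]
BINARY_OP & → -312 & 6 = 0. Stack: [0]
STORE_FAST x → x=0. Stack: []
LOAD_FAST y → push 0. Stack: [0]
LOAD_CONST → push 5. Stack: [0, 5]
BINARY_OP * → 0 * 5 = 0. Stack: [0]
LOAD_FAST_LOAD_FAST c,y → push -12,0. Stack: [0, -12, 0]
BINARY_OP + → -12 + 0 = -12. Stack: [0, -12]
BINARY_OP * → 0 * -12 = 0. Stack: [0]
STORE_FAST k → k=0. Stack: []
LOAD_FAST r → push -312. Stack: [-312]
LOAD_CONST → push 9. Stack: [-312, 9]
BINARY_OP + → -312 + 9 = -303. Stack: [-303]
STORE_FAST z → z=-303. Stack: []
LOAD_FAST z → push -303. Stack: [-303]
LOAD_CONST → push 11. Stack: [-303, 11]
BINARY_OP + → -303 + 11 = -292. Stack: [-292]
RETURN_VALUE → return -292.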